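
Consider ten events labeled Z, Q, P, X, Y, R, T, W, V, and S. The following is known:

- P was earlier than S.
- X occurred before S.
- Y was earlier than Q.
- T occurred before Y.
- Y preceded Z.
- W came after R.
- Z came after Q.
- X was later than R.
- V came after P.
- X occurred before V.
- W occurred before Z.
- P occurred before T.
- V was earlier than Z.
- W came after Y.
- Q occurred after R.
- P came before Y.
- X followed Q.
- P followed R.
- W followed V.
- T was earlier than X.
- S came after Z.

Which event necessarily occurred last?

S

Every other event has a chain of constraints placing it before S, so S is last.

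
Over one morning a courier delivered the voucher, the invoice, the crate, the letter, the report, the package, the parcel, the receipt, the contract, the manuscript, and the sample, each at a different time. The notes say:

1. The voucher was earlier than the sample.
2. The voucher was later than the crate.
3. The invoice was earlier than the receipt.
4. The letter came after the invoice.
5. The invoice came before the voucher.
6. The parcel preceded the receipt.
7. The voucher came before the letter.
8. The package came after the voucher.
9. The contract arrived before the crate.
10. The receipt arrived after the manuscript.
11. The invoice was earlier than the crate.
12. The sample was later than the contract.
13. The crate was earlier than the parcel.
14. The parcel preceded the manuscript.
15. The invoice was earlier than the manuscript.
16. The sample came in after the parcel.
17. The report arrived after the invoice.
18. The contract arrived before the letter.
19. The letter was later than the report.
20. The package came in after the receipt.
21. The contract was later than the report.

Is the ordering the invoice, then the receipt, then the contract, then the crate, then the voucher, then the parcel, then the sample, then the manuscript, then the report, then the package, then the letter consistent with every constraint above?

The constraints require the manuscript before the receipt, but in the proposed sequence the receipt appears ahead of the manuscript. That one violation is enough.

no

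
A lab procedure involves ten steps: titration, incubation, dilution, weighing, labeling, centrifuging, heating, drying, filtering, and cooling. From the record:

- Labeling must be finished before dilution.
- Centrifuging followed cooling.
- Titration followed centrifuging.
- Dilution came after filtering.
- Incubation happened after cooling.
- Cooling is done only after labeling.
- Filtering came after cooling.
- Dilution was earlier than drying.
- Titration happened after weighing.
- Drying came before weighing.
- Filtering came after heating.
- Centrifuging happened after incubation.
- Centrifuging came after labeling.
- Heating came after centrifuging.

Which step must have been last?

Every other step has a chain of constraints placing it before titration, so titration is last.

titration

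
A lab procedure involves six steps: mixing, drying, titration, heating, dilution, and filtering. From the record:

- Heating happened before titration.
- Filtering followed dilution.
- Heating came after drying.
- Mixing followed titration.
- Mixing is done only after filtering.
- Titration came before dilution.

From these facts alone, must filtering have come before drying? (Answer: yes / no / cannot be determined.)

Tracing the constraints gives drying → heating → titration → dilution → filtering, so drying must come before filtering.
That means filtering cannot be before drying.

no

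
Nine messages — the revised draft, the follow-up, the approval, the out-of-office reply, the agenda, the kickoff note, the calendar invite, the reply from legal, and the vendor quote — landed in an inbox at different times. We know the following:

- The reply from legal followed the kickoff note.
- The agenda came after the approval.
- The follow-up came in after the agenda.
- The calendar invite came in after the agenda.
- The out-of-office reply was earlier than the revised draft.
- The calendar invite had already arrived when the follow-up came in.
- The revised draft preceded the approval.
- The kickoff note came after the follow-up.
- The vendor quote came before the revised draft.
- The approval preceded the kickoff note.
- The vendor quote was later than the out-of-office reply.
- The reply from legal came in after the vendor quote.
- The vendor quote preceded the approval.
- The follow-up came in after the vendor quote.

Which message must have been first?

the out-of-office reply

The out-of-office reply has a chain of constraints placing it before every other message, so the out-of-office reply must be first.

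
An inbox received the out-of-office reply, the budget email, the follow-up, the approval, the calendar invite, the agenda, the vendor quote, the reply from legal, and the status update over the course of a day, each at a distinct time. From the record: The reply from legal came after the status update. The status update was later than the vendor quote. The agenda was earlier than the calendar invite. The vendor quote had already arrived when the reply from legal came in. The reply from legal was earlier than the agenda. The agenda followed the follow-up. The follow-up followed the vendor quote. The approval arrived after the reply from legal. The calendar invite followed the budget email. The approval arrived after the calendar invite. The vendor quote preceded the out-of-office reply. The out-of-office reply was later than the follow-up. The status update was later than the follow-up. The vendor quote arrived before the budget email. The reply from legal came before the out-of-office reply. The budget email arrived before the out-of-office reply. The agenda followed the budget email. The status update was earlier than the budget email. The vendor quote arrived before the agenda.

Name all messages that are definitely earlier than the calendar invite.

Directly stated before the calendar invite: the agenda and the budget email.
The follow-up reaches the calendar invite via the follow-up → the agenda → the calendar invite.
The reply from legal reaches the calendar invite via the reply from legal → the agenda → the calendar invite.
The status update reaches the calendar invite via the status update → the budget email → the calendar invite.
Likewise the vendor quote reaches the calendar invite by chaining the stated constraints.
No chain forces the out-of-office reply (or any of the others) ahead of the calendar invite.

the agenda, the budget email, the follow-up, the reply from legal, the status update, the vendor quote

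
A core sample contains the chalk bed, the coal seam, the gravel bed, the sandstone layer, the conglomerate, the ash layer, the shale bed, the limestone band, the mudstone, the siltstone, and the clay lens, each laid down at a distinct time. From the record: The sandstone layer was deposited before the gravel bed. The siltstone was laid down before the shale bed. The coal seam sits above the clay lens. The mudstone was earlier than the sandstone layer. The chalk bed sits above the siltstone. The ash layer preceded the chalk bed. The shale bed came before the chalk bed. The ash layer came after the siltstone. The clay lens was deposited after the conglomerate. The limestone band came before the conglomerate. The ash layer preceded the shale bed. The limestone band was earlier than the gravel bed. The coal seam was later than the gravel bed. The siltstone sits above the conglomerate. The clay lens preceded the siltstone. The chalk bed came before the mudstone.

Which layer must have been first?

The limestone band has a chain of constraints placing it before every other layer, so the limestone band must be first.

the limestone band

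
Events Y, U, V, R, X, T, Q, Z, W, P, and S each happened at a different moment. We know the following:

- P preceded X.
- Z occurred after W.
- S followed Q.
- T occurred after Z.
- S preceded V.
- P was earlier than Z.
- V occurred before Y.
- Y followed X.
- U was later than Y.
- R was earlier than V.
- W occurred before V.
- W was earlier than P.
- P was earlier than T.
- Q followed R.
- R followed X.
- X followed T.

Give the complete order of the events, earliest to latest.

W, P, Z, T, X, R, Q, S, V, Y, U

The constraints fix every adjacent pair, so only one ordering works:
W → P → Z → T → X → R → Q → S → V → Y → U.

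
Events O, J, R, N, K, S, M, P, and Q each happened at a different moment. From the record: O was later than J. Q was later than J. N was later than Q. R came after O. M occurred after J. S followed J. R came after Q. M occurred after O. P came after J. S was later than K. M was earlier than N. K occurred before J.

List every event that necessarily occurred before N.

J, K, M, O, Q

Directly stated before N: M and Q.
J reaches N via J → Q → N.
K reaches N via K → J → Q → N.
O reaches N via O → M → N.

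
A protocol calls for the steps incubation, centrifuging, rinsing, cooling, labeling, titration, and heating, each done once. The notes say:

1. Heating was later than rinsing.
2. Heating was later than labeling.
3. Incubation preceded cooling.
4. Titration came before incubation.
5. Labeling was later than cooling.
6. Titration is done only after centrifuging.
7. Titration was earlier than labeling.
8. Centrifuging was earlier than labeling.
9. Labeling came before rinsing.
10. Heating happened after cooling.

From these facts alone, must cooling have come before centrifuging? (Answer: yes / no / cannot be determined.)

Tracing the constraints gives centrifuging → titration → incubation → cooling, so centrifuging must come before cooling.
That means cooling cannot be before centrifuging.

no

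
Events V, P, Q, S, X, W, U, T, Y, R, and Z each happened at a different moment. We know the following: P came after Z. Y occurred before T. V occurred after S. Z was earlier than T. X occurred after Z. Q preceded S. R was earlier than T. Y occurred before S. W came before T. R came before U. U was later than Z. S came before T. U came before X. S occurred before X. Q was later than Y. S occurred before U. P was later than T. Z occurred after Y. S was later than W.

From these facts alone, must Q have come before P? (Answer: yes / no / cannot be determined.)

Chain the constraints: Q → S → T → P. Each link is directly stated, so Q comes before P.

yes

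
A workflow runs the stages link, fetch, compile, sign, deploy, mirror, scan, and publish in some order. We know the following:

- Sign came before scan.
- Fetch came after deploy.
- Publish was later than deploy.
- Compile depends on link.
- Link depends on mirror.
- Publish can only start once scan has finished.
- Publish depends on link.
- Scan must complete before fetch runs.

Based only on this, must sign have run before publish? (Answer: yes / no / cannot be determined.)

Chain the constraints: sign → scan → publish. Each link is directly stated, so sign comes before publish.

yes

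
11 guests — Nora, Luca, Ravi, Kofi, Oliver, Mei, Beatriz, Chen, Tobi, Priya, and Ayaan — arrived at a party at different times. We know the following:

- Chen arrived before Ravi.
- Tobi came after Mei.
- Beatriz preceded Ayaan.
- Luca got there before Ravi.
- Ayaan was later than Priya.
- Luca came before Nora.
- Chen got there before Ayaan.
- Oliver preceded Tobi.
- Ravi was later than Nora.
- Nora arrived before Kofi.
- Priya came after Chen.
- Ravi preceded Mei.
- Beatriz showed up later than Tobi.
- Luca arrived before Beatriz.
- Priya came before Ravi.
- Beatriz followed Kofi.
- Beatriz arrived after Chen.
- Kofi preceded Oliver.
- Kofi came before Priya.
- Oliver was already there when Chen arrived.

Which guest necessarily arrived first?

Luca has a chain of constraints placing them before every other guest, so Luca must be first.

Luca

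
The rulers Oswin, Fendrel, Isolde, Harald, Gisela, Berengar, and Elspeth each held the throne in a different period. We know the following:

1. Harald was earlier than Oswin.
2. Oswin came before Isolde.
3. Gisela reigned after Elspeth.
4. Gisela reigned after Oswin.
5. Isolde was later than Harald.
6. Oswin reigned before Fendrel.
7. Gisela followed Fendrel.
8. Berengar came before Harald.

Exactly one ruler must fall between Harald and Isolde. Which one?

Oswin

Tracing the constraints gives Harald → Oswin → Isolde, so Oswin sits after Harald and before Isolde.
No other ruler is forced both after Harald and before Isolde.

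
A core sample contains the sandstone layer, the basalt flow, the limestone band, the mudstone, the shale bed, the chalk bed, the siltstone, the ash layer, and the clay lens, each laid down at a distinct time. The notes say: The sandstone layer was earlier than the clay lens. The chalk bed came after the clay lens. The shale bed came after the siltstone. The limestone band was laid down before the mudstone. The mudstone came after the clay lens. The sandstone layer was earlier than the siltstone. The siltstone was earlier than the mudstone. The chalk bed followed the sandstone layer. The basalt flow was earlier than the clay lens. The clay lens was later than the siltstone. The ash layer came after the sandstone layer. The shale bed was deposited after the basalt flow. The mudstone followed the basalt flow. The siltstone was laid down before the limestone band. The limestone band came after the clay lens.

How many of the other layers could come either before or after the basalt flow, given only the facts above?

3

Forced after the basalt flow: the chalk bed, the clay lens, the limestone band, the mudstone, and the shale bed.
That leaves the ash layer, the sandstone layer, and the siltstone with no forced order relative to the basalt flow — 3.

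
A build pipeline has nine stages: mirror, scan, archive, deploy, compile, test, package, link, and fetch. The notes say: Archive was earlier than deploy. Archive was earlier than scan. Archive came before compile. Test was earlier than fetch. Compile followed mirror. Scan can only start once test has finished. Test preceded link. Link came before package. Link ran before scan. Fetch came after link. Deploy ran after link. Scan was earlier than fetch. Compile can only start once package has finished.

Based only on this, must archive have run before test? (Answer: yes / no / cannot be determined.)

cannot be determined

No chain of stated constraints runs from archive to test, and none runs from test to archive either.
So the relative order of archive and test is not fixed by the given facts.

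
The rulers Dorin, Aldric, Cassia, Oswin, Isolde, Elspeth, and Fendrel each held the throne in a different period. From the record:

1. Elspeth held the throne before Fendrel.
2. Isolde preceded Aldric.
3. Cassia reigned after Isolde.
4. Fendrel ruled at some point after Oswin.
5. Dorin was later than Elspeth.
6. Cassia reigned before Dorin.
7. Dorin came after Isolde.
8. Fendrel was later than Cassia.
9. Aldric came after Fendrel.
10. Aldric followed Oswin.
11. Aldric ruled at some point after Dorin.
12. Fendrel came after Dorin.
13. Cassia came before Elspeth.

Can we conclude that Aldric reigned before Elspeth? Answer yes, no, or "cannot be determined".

no

Tracing the constraints gives Elspeth → Dorin → Aldric, so Elspeth must come before Aldric.
That means Aldric cannot be before Elspeth.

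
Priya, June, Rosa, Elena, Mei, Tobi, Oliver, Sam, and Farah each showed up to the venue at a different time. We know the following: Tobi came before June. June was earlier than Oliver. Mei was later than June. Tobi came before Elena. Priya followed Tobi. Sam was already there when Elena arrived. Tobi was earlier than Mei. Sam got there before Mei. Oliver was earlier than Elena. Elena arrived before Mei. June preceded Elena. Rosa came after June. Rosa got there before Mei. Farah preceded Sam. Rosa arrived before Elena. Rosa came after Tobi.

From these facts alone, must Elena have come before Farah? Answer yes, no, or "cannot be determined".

no

Tracing the constraints gives Farah → Sam → Elena, so Farah must come before Elena.
That means Elena cannot be before Farah.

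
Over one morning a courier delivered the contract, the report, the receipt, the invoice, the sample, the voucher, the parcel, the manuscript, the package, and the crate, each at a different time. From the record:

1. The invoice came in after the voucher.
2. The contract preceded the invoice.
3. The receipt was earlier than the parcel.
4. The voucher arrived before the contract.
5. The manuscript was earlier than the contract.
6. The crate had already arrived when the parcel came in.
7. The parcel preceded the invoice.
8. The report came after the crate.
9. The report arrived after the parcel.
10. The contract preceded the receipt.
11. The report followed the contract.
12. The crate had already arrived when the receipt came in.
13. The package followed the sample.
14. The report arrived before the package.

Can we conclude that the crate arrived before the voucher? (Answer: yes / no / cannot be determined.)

cannot be determined

No chain of stated constraints runs from the crate to the voucher, and none runs from the voucher to the crate either.
So the relative order of the crate and the voucher is not fixed by the given facts.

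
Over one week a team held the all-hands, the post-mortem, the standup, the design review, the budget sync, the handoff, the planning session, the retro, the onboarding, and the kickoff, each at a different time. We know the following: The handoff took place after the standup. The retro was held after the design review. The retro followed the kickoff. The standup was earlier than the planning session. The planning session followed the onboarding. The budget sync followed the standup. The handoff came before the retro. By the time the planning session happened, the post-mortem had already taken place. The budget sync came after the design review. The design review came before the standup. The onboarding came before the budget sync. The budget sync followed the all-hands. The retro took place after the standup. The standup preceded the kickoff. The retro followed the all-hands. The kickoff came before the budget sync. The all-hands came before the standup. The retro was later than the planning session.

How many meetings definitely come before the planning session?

Directly stated before the planning session: the onboarding, the post-mortem, and the standup.
The all-hands reaches the planning session via the all-hands → the standup → the planning session.
The design review reaches the planning session via the design review → the standup → the planning session.
No chain forces the budget sync (or any of the others) ahead of the planning session.
That's the all-hands, the design review, the onboarding, the post-mortem, and the standup — 5 in all.

5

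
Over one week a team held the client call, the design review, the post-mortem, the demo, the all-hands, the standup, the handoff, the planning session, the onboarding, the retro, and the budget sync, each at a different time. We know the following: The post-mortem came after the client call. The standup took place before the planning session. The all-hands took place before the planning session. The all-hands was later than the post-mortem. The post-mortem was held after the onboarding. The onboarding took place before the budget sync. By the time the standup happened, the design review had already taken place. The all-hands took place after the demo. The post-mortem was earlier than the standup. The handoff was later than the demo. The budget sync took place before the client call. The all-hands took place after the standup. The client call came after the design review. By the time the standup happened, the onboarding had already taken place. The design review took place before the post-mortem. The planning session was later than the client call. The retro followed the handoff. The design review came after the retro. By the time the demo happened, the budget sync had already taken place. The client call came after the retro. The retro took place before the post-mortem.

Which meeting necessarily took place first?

The onboarding has a chain of constraints placing it before every other meeting, so the onboarding must be first.

the onboarding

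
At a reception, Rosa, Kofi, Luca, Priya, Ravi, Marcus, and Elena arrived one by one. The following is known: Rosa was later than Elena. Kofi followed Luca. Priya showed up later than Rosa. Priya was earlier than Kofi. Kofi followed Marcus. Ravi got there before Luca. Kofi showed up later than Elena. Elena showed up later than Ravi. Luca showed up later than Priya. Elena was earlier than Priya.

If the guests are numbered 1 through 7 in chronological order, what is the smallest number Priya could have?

Elena, Ravi, and Rosa must all come before Priya — 3 forced predecessors.
Nothing else is forced ahead of Priya, so their earliest slot is position 3 + 1 = 4.

4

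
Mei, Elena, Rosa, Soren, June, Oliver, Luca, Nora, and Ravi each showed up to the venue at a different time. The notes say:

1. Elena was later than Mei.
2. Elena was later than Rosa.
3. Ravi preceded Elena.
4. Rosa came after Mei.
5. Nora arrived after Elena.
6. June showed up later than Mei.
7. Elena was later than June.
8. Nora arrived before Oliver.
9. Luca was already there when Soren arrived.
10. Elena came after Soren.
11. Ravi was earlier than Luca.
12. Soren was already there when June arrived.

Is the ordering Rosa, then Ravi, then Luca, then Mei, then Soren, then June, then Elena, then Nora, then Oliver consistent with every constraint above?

The constraints require Mei before Rosa, but in the proposed sequence Rosa appears ahead of Mei. That one violation is enough.

no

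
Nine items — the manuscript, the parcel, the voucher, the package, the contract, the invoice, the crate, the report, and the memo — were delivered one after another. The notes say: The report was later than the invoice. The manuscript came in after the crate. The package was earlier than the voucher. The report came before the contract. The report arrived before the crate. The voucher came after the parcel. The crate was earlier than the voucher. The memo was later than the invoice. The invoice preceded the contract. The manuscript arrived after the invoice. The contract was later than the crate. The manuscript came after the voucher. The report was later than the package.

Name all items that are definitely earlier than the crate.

Directly stated before the crate: the report.
The invoice reaches the crate via the invoice → the report → the crate.
The package reaches the crate via the package → the report → the crate.
No chain forces the parcel (or any of the others) ahead of the crate.

the invoice, the package, the report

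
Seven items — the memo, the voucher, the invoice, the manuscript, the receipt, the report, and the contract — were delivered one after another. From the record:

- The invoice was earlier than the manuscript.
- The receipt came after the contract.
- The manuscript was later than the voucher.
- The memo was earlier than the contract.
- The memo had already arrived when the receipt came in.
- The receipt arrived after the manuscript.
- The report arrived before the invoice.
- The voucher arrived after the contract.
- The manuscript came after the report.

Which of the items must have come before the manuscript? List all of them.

the contract, the invoice, the memo, the report, the voucher

Directly stated before the manuscript: the invoice, the report, and the voucher.
The contract reaches the manuscript via the contract → the voucher → the manuscript.
The memo reaches the manuscript via the memo → the contract → the voucher → the manuscript.
No chain forces the receipt ahead of the manuscript.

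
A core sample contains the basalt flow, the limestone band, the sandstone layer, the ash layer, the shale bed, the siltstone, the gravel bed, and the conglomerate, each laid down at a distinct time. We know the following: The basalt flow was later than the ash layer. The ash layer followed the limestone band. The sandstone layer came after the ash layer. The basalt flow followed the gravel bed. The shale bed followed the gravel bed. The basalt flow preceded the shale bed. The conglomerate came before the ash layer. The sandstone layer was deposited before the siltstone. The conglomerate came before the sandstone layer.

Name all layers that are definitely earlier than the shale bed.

the ash layer, the basalt flow, the conglomerate, the gravel bed, the limestone band

Directly stated before the shale bed: the basalt flow and the gravel bed.
The ash layer reaches the shale bed via the ash layer → the basalt flow → the shale bed.
The conglomerate reaches the shale bed via the conglomerate → the ash layer → the basalt flow → the shale bed.
The limestone band reaches the shale bed via the limestone band → the ash layer → the basalt flow → the shale bed.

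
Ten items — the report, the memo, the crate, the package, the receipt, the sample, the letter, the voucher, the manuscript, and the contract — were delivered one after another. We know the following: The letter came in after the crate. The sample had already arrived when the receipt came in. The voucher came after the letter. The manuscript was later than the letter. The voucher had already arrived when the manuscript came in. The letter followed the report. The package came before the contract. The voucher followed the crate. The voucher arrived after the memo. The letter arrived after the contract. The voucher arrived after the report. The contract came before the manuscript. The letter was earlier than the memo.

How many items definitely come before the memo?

Directly stated before the memo: the letter.
The contract reaches the memo via the contract → the letter → the memo.
The crate reaches the memo via the crate → the letter → the memo.
The package reaches the memo via the package → the contract → the letter → the memo.
Likewise the report reaches the memo by chaining the stated constraints.
No chain forces the manuscript (or any of the others) ahead of the memo.
That's the contract, the crate, the letter, the package, and the report — 5 in all.

5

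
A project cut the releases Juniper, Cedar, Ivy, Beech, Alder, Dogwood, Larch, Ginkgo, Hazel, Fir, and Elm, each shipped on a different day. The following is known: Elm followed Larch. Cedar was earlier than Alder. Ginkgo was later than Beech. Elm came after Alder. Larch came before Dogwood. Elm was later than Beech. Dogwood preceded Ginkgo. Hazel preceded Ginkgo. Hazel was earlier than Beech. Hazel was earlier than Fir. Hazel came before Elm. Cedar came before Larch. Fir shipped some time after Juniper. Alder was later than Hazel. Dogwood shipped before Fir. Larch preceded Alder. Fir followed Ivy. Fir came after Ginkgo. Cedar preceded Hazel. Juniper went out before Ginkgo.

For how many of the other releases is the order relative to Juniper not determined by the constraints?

8

Forced after Juniper: Fir and Ginkgo.
That leaves Alder, Beech, Cedar, Dogwood, Elm, Hazel, Ivy, and Larch with no forced order relative to Juniper — 8.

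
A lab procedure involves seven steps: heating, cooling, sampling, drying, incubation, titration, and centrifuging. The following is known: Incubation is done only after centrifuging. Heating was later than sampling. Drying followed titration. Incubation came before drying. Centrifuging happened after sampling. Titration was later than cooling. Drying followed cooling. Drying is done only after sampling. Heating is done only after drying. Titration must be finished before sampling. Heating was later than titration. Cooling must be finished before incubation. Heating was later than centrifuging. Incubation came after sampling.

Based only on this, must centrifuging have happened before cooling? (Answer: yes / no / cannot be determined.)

no

Tracing the constraints gives cooling → titration → sampling → centrifuging, so cooling must come before centrifuging.
That means centrifuging cannot be before cooling.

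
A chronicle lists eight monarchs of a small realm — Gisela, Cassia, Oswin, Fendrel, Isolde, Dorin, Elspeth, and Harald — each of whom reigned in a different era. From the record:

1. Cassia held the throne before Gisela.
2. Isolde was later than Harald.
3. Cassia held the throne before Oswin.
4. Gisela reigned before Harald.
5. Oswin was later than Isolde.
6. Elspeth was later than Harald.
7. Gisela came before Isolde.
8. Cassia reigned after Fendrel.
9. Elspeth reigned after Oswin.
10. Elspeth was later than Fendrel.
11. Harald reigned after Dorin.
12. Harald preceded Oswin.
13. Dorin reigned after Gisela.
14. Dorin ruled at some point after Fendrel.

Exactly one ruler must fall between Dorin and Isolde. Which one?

Harald

Tracing the constraints gives Dorin → Harald → Isolde, so Harald sits after Dorin and before Isolde.
No other ruler is forced both after Dorin and before Isolde.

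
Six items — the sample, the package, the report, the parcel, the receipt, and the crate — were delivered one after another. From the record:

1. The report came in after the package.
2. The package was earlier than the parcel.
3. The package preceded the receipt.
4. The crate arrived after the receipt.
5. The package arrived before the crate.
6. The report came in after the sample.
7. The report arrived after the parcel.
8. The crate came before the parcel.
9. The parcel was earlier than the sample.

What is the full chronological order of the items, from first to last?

the package, the receipt, the crate, the parcel, the sample, the report

The constraints fix every adjacent pair, so only one ordering works:
the package → the receipt → the crate → the parcel → the sample → the report.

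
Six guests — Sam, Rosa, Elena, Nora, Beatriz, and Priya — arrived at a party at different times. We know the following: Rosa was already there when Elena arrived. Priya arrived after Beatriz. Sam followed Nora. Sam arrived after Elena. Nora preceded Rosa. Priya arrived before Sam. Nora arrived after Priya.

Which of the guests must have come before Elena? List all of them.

Directly stated before Elena: Rosa.
Beatriz reaches Elena via Beatriz → Priya → Nora → Rosa → Elena.
Nora reaches Elena via Nora → Rosa → Elena.
Priya reaches Elena via Priya → Nora → Rosa → Elena.

Beatriz, Nora, Priya, Rosa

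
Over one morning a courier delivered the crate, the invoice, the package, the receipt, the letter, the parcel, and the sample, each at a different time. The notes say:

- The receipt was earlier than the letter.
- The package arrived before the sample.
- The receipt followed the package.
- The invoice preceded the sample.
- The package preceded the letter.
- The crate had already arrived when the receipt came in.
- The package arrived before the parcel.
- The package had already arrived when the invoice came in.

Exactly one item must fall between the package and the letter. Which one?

Tracing the constraints gives the package → the receipt → the letter, so the receipt sits after the package and before the letter.
No other item is forced both after the package and before the letter.

the receipt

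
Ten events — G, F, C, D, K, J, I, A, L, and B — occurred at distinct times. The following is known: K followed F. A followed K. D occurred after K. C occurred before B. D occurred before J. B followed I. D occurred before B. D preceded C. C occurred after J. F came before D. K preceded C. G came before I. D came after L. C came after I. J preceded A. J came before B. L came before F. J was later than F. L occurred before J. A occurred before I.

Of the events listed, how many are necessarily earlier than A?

5

Directly stated before A: J and K.
D reaches A via D → J → A.
F reaches A via F → J → A.
L reaches A via L → J → A.
That's D, F, J, K, and L — 5 in all.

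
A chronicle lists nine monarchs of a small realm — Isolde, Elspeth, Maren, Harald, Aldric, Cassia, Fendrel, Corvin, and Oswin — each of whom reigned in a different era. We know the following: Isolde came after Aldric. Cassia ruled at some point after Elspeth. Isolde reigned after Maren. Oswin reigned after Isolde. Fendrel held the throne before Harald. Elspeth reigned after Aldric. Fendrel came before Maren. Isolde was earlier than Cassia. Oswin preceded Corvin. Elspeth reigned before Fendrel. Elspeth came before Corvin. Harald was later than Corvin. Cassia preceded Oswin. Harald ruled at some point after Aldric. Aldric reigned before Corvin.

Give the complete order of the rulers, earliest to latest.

Aldric, Elspeth, Fendrel, Maren, Isolde, Cassia, Oswin, Corvin, Harald

The constraints fix every adjacent pair, so only one ordering works:
Aldric → Elspeth → Fendrel → Maren → Isolde → Cassia → Oswin → Corvin → Harald.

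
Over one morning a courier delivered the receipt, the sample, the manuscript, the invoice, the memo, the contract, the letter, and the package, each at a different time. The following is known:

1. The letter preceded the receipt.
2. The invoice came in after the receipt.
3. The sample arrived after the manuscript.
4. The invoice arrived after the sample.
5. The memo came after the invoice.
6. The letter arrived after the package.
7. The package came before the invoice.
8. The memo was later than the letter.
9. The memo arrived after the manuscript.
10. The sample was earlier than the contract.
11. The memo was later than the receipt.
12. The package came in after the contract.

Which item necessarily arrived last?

Every other item has a chain of constraints placing it before the memo, so the memo is last.

the memo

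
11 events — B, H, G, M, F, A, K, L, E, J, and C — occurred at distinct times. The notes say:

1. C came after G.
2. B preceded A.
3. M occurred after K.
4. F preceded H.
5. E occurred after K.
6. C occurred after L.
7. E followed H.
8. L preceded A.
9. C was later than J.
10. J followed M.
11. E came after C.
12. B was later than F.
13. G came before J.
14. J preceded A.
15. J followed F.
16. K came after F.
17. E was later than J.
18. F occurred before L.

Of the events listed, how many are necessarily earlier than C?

Directly stated before C: G, J, and L.
F reaches C via F → L → C.
K reaches C via K → M → J → C.
M reaches C via M → J → C.
No chain forces A (or any of the others) ahead of C.
That's F, G, J, K, L, and M — 6 in all.

6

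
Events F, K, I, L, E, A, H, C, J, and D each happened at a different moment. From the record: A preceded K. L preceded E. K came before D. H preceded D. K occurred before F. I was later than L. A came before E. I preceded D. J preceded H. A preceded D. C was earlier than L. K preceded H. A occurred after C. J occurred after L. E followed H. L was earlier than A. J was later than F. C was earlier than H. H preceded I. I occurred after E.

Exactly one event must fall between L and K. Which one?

A

Tracing the constraints gives L → A → K, so A sits after L and before K.
No other event is forced both after L and before K.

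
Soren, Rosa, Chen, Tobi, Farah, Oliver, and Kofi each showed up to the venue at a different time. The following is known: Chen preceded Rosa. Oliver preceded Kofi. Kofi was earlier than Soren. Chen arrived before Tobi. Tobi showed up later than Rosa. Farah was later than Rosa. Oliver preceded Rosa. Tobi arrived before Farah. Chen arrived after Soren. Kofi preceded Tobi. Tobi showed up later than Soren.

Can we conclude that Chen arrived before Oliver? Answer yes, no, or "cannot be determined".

Tracing the constraints gives Oliver → Kofi → Soren → Chen, so Oliver must come before Chen.
That means Chen cannot be before Oliver.

no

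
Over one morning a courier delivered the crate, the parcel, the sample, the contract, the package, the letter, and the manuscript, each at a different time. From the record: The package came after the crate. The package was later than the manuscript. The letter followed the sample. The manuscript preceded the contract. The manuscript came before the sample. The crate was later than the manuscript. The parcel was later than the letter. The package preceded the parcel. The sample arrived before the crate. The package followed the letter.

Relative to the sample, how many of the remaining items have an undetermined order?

1

Forced before the sample: the manuscript; forced after the sample: the crate, the letter, the package, and the parcel.
That leaves the contract with no forced order relative to the sample — 1.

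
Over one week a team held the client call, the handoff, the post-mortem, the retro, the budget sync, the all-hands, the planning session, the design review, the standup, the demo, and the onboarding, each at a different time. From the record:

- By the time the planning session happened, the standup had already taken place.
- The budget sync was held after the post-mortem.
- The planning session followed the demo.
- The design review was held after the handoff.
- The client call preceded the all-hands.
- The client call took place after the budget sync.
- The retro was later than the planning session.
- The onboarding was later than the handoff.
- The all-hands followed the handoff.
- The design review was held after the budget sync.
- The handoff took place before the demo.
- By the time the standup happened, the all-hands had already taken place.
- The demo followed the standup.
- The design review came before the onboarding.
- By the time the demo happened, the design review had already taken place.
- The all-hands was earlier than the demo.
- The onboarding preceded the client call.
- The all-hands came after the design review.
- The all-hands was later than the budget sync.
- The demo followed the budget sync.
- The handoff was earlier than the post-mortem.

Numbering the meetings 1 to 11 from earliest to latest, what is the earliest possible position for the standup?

8

The all-hands, the budget sync, the client call, the design review, the handoff, the onboarding, and the post-mortem must all come before the standup — 7 forced predecessors.
Nothing else is forced ahead of the standup, so its earliest slot is position 7 + 1 = 8.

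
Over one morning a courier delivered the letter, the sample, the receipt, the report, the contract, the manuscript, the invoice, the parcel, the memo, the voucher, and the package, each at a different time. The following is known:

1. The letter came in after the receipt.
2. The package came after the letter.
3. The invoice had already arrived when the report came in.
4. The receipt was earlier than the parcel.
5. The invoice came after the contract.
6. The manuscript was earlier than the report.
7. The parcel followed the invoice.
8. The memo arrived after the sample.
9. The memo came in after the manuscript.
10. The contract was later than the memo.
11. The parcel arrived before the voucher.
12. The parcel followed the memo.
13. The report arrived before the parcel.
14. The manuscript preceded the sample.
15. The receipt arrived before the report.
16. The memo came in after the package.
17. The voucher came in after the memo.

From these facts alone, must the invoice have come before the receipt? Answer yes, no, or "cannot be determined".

no

Tracing the constraints gives the receipt → the letter → the package → the memo → the contract → the invoice, so the receipt must come before the invoice.
That means the invoice cannot be before the receipt.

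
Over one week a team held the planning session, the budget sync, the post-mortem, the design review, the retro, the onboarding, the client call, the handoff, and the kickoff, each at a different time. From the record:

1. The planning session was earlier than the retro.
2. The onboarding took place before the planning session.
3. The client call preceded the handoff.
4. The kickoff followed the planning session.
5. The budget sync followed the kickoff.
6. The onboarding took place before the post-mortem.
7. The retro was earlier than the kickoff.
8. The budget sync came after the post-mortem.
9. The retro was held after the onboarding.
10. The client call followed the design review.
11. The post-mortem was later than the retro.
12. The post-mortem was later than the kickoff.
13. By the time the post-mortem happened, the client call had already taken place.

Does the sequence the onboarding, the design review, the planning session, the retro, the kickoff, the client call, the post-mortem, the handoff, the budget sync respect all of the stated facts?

Check each stated constraint against the proposed order — e.g. the kickoff is ahead of the budget sync; the onboarding is ahead of the post-mortem. Every pair is in the required order; nothing is violated.

yes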